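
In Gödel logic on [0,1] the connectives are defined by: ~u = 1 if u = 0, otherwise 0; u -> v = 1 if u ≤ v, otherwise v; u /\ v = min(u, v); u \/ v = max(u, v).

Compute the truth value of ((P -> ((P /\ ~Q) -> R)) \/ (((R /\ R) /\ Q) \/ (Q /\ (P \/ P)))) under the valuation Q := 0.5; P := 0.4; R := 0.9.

1.00

~Q: Gödel ¬ of 0.5 = 0 (operand ≠ 0)
(P /\ ~Q) = min(0.4, 0) = 0
((P /\ ~Q) -> R): 0 ≤ 0.9, so result = 1
(P -> ((P /\ ~Q) -> R)): 0.4 ≤ 1, so result = 1
(R /\ R) = min(0.9, 0.9) = 0.9
((R /\ R) /\ Q) = min(0.9, 0.5) = 0.5
(P \/ P) = max(0.4, 0.4) = 0.4
(Q /\ (P \/ P)) = min(0.5, 0.4) = 0.4
(((R /\ R) /\ Q) \/ (Q /\ (P \/ P))) = max(0.5, 0.4) = 0.5
((P -> ((P /\ ~Q) -> R)) \/ (((R /\ R) /\ Q) \/ (Q /\ (P \/ P)))) = max(1, 0.5) = 1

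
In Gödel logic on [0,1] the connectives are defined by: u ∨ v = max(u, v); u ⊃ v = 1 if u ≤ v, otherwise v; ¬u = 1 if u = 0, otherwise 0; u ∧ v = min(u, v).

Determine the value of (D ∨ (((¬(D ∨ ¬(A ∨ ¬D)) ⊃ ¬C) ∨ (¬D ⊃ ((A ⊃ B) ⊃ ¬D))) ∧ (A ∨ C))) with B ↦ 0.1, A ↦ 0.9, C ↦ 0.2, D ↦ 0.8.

0.90

¬D: Gödel ¬ of 0.8 = 0 (operand ≠ 0)
(A ∨ ¬D) = max(0.9, 0) = 0.9
¬(A ∨ ¬D): Gödel ¬ of 0.9 = 0 (operand ≠ 0)
(D ∨ ¬(A ∨ ¬D)) = max(0.8, 0) = 0.8
¬(D ∨ ¬(A ∨ ¬D)): Gödel ¬ of 0.8 = 0 (operand ≠ 0)
¬C: Gödel ¬ of 0.2 = 0 (operand ≠ 0)
(¬(D ∨ ¬(A ∨ ¬D)) ⊃ ¬C): 0 ≤ 0, so result = 1
¬D: Gödel ¬ of 0.8 = 0 (operand ≠ 0)
(A ⊃ B): 0.9 > 0.1, so result = 0.1
¬D: Gödel ¬ of 0.8 = 0 (operand ≠ 0)
((A ⊃ B) ⊃ ¬D): 0.1 > 0, so result = 0
(¬D ⊃ ((A ⊃ B) ⊃ ¬D)): 0 ≤ 0, so result = 1
((¬(D ∨ ¬(A ∨ ¬D)) ⊃ ¬C) ∨ (¬D ⊃ ((A ⊃ B) ⊃ ¬D))) = max(1, 1) = 1
(A ∨ C) = max(0.9, 0.2) = 0.9
(((¬(D ∨ ¬(A ∨ ¬D)) ⊃ ¬C) ∨ (¬D ⊃ ((A ⊃ B) ⊃ ¬D))) ∧ (A ∨ C)) = min(1, 0.9) = 0.9
(D ∨ (((¬(D ∨ ¬(A ∨ ¬D)) ⊃ ¬C) ∨ (¬D ⊃ ((A ⊃ B) ⊃ ¬D))) ∧ (A ∨ C))) = max(0.8, 0.9) = 0.9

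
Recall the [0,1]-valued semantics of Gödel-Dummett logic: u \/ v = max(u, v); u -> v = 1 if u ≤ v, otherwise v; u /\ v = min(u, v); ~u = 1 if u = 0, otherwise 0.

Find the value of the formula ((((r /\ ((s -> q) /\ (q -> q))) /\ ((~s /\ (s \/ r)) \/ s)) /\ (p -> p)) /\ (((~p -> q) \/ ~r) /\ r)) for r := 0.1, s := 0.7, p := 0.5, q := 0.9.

0.10

(s -> q): 0.7 ≤ 0.9, so result = 1
(q -> q): 0.9 ≤ 0.9, so result = 1
((s -> q) /\ (q -> q)) = min(1, 1) = 1
(r /\ ((s -> q) /\ (q -> q))) = min(0.1, 1) = 0.1
~s: Gödel ¬ of 0.7 = 0 (operand ≠ 0)
(s \/ r) = max(0.7, 0.1) = 0.7
(~s /\ (s \/ r)) = min(0, 0.7) = 0
((~s /\ (s \/ r)) \/ s) = max(0, 0.7) = 0.7
((r /\ ((s -> q) /\ (q -> q))) /\ ((~s /\ (s \/ r)) \/ s)) = min(0.1, 0.7) = 0.1
(p -> p): 0.5 ≤ 0.5, so result = 1
(((r /\ ((s -> q) /\ (q -> q))) /\ ((~s /\ (s \/ r)) \/ s)) /\ (p -> p)) = min(0.1, 1) = 0.1
~p: Gödel ¬ of 0.5 = 0 (operand ≠ 0)
(~p -> q): 0 ≤ 0.9, so result = 1
~r: Gödel ¬ of 0.1 = 0 (operand ≠ 0)
((~p -> q) \/ ~r) = max(1, 0) = 1
(((~p -> q) \/ ~r) /\ r) = min(1, 0.1) = 0.1
((((r /\ ((s -> q) /\ (q -> q))) /\ ((~s /\ (s \/ r)) \/ s)) /\ (p -> p)) /\ (((~p -> q) \/ ~r) /\ r)) = min(0.1, 0.1) = 0.1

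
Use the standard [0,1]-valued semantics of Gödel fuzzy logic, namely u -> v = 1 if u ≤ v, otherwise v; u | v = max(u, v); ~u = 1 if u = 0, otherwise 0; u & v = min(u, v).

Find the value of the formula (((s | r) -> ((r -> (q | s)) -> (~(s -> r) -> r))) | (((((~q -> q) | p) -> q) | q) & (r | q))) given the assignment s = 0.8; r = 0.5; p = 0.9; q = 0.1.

1.00

(s | r) = max(0.8, 0.5) = 0.8
(q | s) = max(0.1, 0.8) = 0.8
(r -> (q | s)): 0.5 ≤ 0.8, so result = 1
(s -> r): 0.8 > 0.5, so result = 0.5
~(s -> r): Gödel ¬ of 0.5 = 0 (operand ≠ 0)
(~(s -> r) -> r): 0 ≤ 0.5, so result = 1
((r -> (q | s)) -> (~(s -> r) -> r)): 1 ≤ 1, so result = 1
((s | r) -> ((r -> (q | s)) -> (~(s -> r) -> r))): 0.8 ≤ 1, so result = 1
~q: Gödel ¬ of 0.1 = 0 (operand ≠ 0)
(~q -> q): 0 ≤ 0.1, so result = 1
((~q -> q) | p) = max(1, 0.9) = 1
(((~q -> q) | p) -> q): 1 > 0.1, so result = 0.1
((((~q -> q) | p) -> q) | q) = max(0.1, 0.1) = 0.1
(r | q) = max(0.5, 0.1) = 0.5
(((((~q -> q) | p) -> q) | q) & (r | q)) = min(0.1, 0.5) = 0.1
(((s | r) -> ((r -> (q | s)) -> (~(s -> r) -> r))) | (((((~q -> q) | p) -> q) | q) & (r | q))) = max(1, 0.1) = 1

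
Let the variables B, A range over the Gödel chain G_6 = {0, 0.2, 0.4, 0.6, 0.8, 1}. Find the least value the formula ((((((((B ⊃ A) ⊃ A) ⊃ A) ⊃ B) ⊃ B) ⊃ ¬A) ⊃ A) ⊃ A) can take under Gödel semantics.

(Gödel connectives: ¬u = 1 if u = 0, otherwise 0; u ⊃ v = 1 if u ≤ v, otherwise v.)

0.20

The minimum is attained at B = 0, A = 0.2:
  (B ⊃ A): 0 ≤ 0.2, so result = 1
  ((B ⊃ A) ⊃ A): 1 > 0.2, so result = 0.2
  (((B ⊃ A) ⊃ A) ⊃ A): 0.2 ≤ 0.2, so result = 1
  ((((B ⊃ A) ⊃ A) ⊃ A) ⊃ B): 1 > 0, so result = 0
  (((((B ⊃ A) ⊃ A) ⊃ A) ⊃ B) ⊃ B): 0 ≤ 0, so result = 1
  ¬A: Gödel ¬ of 0.2 = 0 (operand ≠ 0)
  ((((((B ⊃ A) ⊃ A) ⊃ A) ⊃ B) ⊃ B) ⊃ ¬A): 1 > 0, so result = 0
  (((((((B ⊃ A) ⊃ A) ⊃ A) ⊃ B) ⊃ B) ⊃ ¬A) ⊃ A): 0 ≤ 0.2, so result = 1
  ((((((((B ⊃ A) ⊃ A) ⊃ A) ⊃ B) ⊃ B) ⊃ ¬A) ⊃ A) ⊃ A): 1 > 0.2, so result = 0.2
Checking all 36 assignments confirms none give a value below 0.20.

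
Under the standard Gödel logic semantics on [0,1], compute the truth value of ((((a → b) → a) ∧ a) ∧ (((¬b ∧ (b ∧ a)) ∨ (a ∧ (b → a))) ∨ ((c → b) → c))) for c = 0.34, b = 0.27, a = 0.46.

0.46

(a → b): 0.46 > 0.27, so result = 0.27
((a → b) → a): 0.27 ≤ 0.46, so result = 1
(((a → b) → a) ∧ a) = min(1, 0.46) = 0.46
¬b: Gödel ¬ of 0.27 = 0 (operand ≠ 0)
(b ∧ a) = min(0.27, 0.46) = 0.27
(¬b ∧ (b ∧ a)) = min(0, 0.27) = 0
(b → a): 0.27 ≤ 0.46, so result = 1
(a ∧ (b → a)) = min(0.46, 1) = 0.46
((¬b ∧ (b ∧ a)) ∨ (a ∧ (b → a))) = max(0, 0.46) = 0.46
(c → b): 0.34 > 0.27, so result = 0.27
((c → b) → c): 0.27 ≤ 0.34, so result = 1
(((¬b ∧ (b ∧ a)) ∨ (a ∧ (b → a))) ∨ ((c → b) → c)) = max(0.46, 1) = 1
((((a → b) → a) ∧ a) ∧ (((¬b ∧ (b ∧ a)) ∨ (a ∧ (b → a))) ∨ ((c → b) → c))) = min(0.46, 1) = 0.46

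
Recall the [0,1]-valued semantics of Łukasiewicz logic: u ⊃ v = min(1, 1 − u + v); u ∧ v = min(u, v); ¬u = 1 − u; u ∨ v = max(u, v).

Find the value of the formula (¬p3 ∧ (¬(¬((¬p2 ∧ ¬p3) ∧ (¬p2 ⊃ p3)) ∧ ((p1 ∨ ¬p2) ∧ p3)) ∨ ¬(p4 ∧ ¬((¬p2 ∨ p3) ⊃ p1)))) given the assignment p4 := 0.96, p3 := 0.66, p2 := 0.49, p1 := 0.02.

¬p3: Łukasiewicz ¬ gives 1 − 0.66 = 0.34
¬p2: Łukasiewicz ¬ gives 1 − 0.49 = 0.51
¬p3: Łukasiewicz ¬ gives 1 − 0.66 = 0.34
(¬p2 ∧ ¬p3) = min(0.51, 0.34) = 0.34
¬p2: Łukasiewicz ¬ gives 1 − 0.49 = 0.51
(¬p2 ⊃ p3): min(1, 1 − 0.51 + 0.66) = 1
((¬p2 ∧ ¬p3) ∧ (¬p2 ⊃ p3)) = min(0.34, 1) = 0.34
¬((¬p2 ∧ ¬p3) ∧ (¬p2 ⊃ p3)): Łukasiewicz ¬ gives 1 − 0.34 = 0.66
¬p2: Łukasiewicz ¬ gives 1 − 0.49 = 0.51
(p1 ∨ ¬p2) = max(0.02, 0.51) = 0.51
((p1 ∨ ¬p2) ∧ p3) = min(0.51, 0.66) = 0.51
(¬((¬p2 ∧ ¬p3) ∧ (¬p2 ⊃ p3)) ∧ ((p1 ∨ ¬p2) ∧ p3)) = min(0.66, 0.51) = 0.51
¬(¬((¬p2 ∧ ¬p3) ∧ (¬p2 ⊃ p3)) ∧ ((p1 ∨ ¬p2) ∧ p3)): Łukasiewicz ¬ gives 1 − 0.51 = 0.49
¬p2: Łukasiewicz ¬ gives 1 − 0.49 = 0.51
(¬p2 ∨ p3) = max(0.51, 0.66) = 0.66
((¬p2 ∨ p3) ⊃ p1): min(1, 1 − 0.66 + 0.02) = 0.36
¬((¬p2 ∨ p3) ⊃ p1): Łukasiewicz ¬ gives 1 − 0.36 = 0.64
(p4 ∧ ¬((¬p2 ∨ p3) ⊃ p1)) = min(0.96, 0.64) = 0.64
¬(p4 ∧ ¬((¬p2 ∨ p3) ⊃ p1)): Łukasiewicz ¬ gives 1 − 0.64 = 0.36
(¬(¬((¬p2 ∧ ¬p3) ∧ (¬p2 ⊃ p3)) ∧ ((p1 ∨ ¬p2) ∧ p3)) ∨ ¬(p4 ∧ ¬((¬p2 ∨ p3) ⊃ p1))) = max(0.49, 0.36) = 0.49
(¬p3 ∧ (¬(¬((¬p2 ∧ ¬p3) ∧ (¬p2 ⊃ p3)) ∧ ((p1 ∨ ¬p2) ∧ p3)) ∨ ¬(p4 ∧ ¬((¬p2 ∨ p3) ⊃ p1)))) = min(0.34, 0.49) = 0.34

0.34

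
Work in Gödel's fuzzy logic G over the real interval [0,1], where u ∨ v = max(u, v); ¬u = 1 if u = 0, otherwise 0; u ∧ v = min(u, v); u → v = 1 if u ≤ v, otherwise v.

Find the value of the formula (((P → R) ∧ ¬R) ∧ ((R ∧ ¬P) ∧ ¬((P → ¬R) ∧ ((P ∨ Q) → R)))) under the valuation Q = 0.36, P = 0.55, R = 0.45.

0.00

(P → R): 0.55 > 0.45, so result = 0.45
¬R: Gödel ¬ of 0.45 = 0 (operand ≠ 0)
((P → R) ∧ ¬R) = min(0.45, 0) = 0
¬P: Gödel ¬ of 0.55 = 0 (operand ≠ 0)
(R ∧ ¬P) = min(0.45, 0) = 0
¬R: Gödel ¬ of 0.45 = 0 (operand ≠ 0)
(P → ¬R): 0.55 > 0, so result = 0
(P ∨ Q) = max(0.55, 0.36) = 0.55
((P ∨ Q) → R): 0.55 > 0.45, so result = 0.45
((P → ¬R) ∧ ((P ∨ Q) → R)) = min(0, 0.45) = 0
¬((P → ¬R) ∧ ((P ∨ Q) → R)): Gödel ¬ of 0 = 1 (operand is 0)
((R ∧ ¬P) ∧ ¬((P → ¬R) ∧ ((P ∨ Q) → R))) = min(0, 1) = 0
(((P → R) ∧ ¬R) ∧ ((R ∧ ¬P) ∧ ¬((P → ¬R) ∧ ((P ∨ Q) → R)))) = min(0, 0) = 0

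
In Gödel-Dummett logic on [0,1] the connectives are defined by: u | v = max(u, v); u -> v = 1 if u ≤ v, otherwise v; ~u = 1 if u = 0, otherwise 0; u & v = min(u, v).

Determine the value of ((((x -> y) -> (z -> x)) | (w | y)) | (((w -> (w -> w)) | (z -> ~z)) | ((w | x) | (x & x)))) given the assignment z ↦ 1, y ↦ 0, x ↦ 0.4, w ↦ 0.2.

(x -> y): 0.4 > 0, so result = 0
(z -> x): 1 > 0.4, so result = 0.4
((x -> y) -> (z -> x)): 0 ≤ 0.4, so result = 1
(w | y) = max(0.2, 0) = 0.2
(((x -> y) -> (z -> x)) | (w | y)) = max(1, 0.2) = 1
(w -> w): 0.2 ≤ 0.2, so result = 1
(w -> (w -> w)): 0.2 ≤ 1, so result = 1
~z: Gödel ¬ of 1 = 0 (operand ≠ 0)
(z -> ~z): 1 > 0, so result = 0
((w -> (w -> w)) | (z -> ~z)) = max(1, 0) = 1
(w | x) = max(0.2, 0.4) = 0.4
(x & x) = min(0.4, 0.4) = 0.4
((w | x) | (x & x)) = max(0.4, 0.4) = 0.4
(((w -> (w -> w)) | (z -> ~z)) | ((w | x) | (x & x))) = max(1, 0.4) = 1
((((x -> y) -> (z -> x)) | (w | y)) | (((w -> (w -> w)) | (z -> ~z)) | ((w | x) | (x & x)))) = max(1, 1) = 1

1.00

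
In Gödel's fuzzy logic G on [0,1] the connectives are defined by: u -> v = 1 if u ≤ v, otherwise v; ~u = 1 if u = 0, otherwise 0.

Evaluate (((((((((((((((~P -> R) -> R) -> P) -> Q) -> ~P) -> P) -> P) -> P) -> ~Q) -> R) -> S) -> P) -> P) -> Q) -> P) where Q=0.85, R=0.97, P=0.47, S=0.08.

~P: Gödel ¬ of 0.47 = 0 (operand ≠ 0)
(~P -> R): 0 ≤ 0.97, so result = 1
((~P -> R) -> R): 1 > 0.97, so result = 0.97
(((~P -> R) -> R) -> P): 0.97 > 0.47, so result = 0.47
((((~P -> R) -> R) -> P) -> Q): 0.47 ≤ 0.85, so result = 1
~P: Gödel ¬ of 0.47 = 0 (operand ≠ 0)
(((((~P -> R) -> R) -> P) -> Q) -> ~P): 1 > 0, so result = 0
((((((~P -> R) -> R) -> P) -> Q) -> ~P) -> P): 0 ≤ 0.47, so result = 1
(((((((~P -> R) -> R) -> P) -> Q) -> ~P) -> P) -> P): 1 > 0.47, so result = 0.47
((((((((~P -> R) -> R) -> P) -> Q) -> ~P) -> P) -> P) -> P): 0.47 ≤ 0.47, so result = 1
~Q: Gödel ¬ of 0.85 = 0 (operand ≠ 0)
(((((((((~P -> R) -> R) -> P) -> Q) -> ~P) -> P) -> P) -> P) -> ~Q): 1 > 0, so result = 0
((((((((((~P -> R) -> R) -> P) -> Q) -> ~P) -> P) -> P) -> P) -> ~Q) -> R): 0 ≤ 0.97, so result = 1
(((((((((((~P -> R) -> R) -> P) -> Q) -> ~P) -> P) -> P) -> P) -> ~Q) -> R) -> S): 1 > 0.08, so result = 0.08
((((((((((((~P -> R) -> R) -> P) -> Q) -> ~P) -> P) -> P) -> P) -> ~Q) -> R) -> S) -> P): 0.08 ≤ 0.47, so result = 1
(((((((((((((~P -> R) -> R) -> P) -> Q) -> ~P) -> P) -> P) -> P) -> ~Q) -> R) -> S) -> P) -> P): 1 > 0.47, so result = 0.47
((((((((((((((~P -> R) -> R) -> P) -> Q) -> ~P) -> P) -> P) -> P) -> ~Q) -> R) -> S) -> P) -> P) -> Q): 0.47 ≤ 0.85, so result = 1
(((((((((((((((~P -> R) -> R) -> P) -> Q) -> ~P) -> P) -> P) -> P) -> ~Q) -> R) -> S) -> P) -> P) -> Q) -> P): 1 > 0.47, so result = 0.47

0.47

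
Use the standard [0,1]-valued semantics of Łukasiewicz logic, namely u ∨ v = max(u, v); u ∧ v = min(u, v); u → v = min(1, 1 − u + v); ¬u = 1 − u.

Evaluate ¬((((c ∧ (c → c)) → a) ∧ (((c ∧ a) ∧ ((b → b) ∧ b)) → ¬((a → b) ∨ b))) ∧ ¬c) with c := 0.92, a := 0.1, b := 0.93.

(c → c): min(1, 1 − 0.92 + 0.92) = 1
(c ∧ (c → c)) = min(0.92, 1) = 0.92
((c ∧ (c → c)) → a): min(1, 1 − 0.92 + 0.1) = 0.18
(c ∧ a) = min(0.92, 0.1) = 0.1
(b → b): min(1, 1 − 0.93 + 0.93) = 1
((b → b) ∧ b) = min(1, 0.93) = 0.93
((c ∧ a) ∧ ((b → b) ∧ b)) = min(0.1, 0.93) = 0.1
(a → b): min(1, 1 − 0.1 + 0.93) = 1
((a → b) ∨ b) = max(1, 0.93) = 1
¬((a → b) ∨ b): Łukasiewicz ¬ gives 1 − 1 = 0
(((c ∧ a) ∧ ((b → b) ∧ b)) → ¬((a → b) ∨ b)): min(1, 1 − 0.1 + 0) = 0.9
(((c ∧ (c → c)) → a) ∧ (((c ∧ a) ∧ ((b → b) ∧ b)) → ¬((a → b) ∨ b))) = min(0.18, 0.9) = 0.18
¬c: Łukasiewicz ¬ gives 1 − 0.92 = 0.08
((((c ∧ (c → c)) → a) ∧ (((c ∧ a) ∧ ((b → b) ∧ b)) → ¬((a → b) ∨ b))) ∧ ¬c) = min(0.18, 0.08) = 0.08
¬((((c ∧ (c → c)) → a) ∧ (((c ∧ a) ∧ ((b → b) ∧ b)) → ¬((a → b) ∨ b))) ∧ ¬c): Łukasiewicz ¬ gives 1 − 0.08 = 0.92

0.92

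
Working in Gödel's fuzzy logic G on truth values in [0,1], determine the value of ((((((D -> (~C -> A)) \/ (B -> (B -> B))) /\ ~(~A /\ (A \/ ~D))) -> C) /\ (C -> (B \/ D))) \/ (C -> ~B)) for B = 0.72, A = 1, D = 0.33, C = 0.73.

0.72

~C: Gödel ¬ of 0.73 = 0 (operand ≠ 0)
(~C -> A): 0 ≤ 1, so result = 1
(D -> (~C -> A)): 0.33 ≤ 1, so result = 1
(B -> B): 0.72 ≤ 0.72, so result = 1
(B -> (B -> B)): 0.72 ≤ 1, so result = 1
((D -> (~C -> A)) \/ (B -> (B -> B))) = max(1, 1) = 1
~A: Gödel ¬ of 1 = 0 (operand ≠ 0)
~D: Gödel ¬ of 0.33 = 0 (operand ≠ 0)
(A \/ ~D) = max(1, 0) = 1
(~A /\ (A \/ ~D)) = min(0, 1) = 0
~(~A /\ (A \/ ~D)): Gödel ¬ of 0 = 1 (operand is 0)
(((D -> (~C -> A)) \/ (B -> (B -> B))) /\ ~(~A /\ (A \/ ~D))) = min(1, 1) = 1
((((D -> (~C -> A)) \/ (B -> (B -> B))) /\ ~(~A /\ (A \/ ~D))) -> C): 1 > 0.73, so result = 0.73
(B \/ D) = max(0.72, 0.33) = 0.72
(C -> (B \/ D)): 0.73 > 0.72, so result = 0.72
(((((D -> (~C -> A)) \/ (B -> (B -> B))) /\ ~(~A /\ (A \/ ~D))) -> C) /\ (C -> (B \/ D))) = min(0.73, 0.72) = 0.72
~B: Gödel ¬ of 0.72 = 0 (operand ≠ 0)
(C -> ~B): 0.73 > 0, so result = 0
((((((D -> (~C -> A)) \/ (B -> (B -> B))) /\ ~(~A /\ (A \/ ~D))) -> C) /\ (C -> (B \/ D))) \/ (C -> ~B)) = max(0.72, 0) = 0.72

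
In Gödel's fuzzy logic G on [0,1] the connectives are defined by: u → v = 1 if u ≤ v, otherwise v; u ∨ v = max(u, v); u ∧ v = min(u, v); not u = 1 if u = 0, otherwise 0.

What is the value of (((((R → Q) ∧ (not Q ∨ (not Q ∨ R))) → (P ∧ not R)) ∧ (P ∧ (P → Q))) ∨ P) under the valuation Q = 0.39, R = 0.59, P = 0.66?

0.66

(R → Q): 0.59 > 0.39, so result = 0.39
not Q: Gödel ¬ of 0.39 = 0 (operand ≠ 0)
not Q: Gödel ¬ of 0.39 = 0 (operand ≠ 0)
(not Q ∨ R) = max(0, 0.59) = 0.59
(not Q ∨ (not Q ∨ R)) = max(0, 0.59) = 0.59
((R → Q) ∧ (not Q ∨ (not Q ∨ R))) = min(0.39, 0.59) = 0.39
not R: Gödel ¬ of 0.59 = 0 (operand ≠ 0)
(P ∧ not R) = min(0.66, 0) = 0
(((R → Q) ∧ (not Q ∨ (not Q ∨ R))) → (P ∧ not R)): 0.39 > 0, so result = 0
(P → Q): 0.66 > 0.39, so result = 0.39
(P ∧ (P → Q)) = min(0.66, 0.39) = 0.39
((((R → Q) ∧ (not Q ∨ (not Q ∨ R))) → (P ∧ not R)) ∧ (P ∧ (P → Q))) = min(0, 0.39) = 0
(((((R → Q) ∧ (not Q ∨ (not Q ∨ R))) → (P ∧ not R)) ∧ (P ∧ (P → Q))) ∨ P) = max(0, 0.66) = 0.66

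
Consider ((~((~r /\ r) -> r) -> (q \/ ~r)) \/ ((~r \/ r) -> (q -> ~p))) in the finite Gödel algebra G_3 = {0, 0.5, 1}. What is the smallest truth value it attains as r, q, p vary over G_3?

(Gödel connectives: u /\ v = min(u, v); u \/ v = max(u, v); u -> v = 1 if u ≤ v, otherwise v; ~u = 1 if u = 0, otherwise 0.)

Every assignment gives 1. For instance at r = 0, q = 0, p = 0:
  ~r: Gödel ¬ of 0 = 1 (operand is 0)
  (~r /\ r) = min(1, 0) = 0
  ((~r /\ r) -> r): 0 ≤ 0, so result = 1
  ~((~r /\ r) -> r): Gödel ¬ of 1 = 0 (operand ≠ 0)
  ~r: Gödel ¬ of 0 = 1 (operand is 0)
  (q \/ ~r) = max(0, 1) = 1
  (~((~r /\ r) -> r) -> (q \/ ~r)): 0 ≤ 1, so result = 1
  ~r: Gödel ¬ of 0 = 1 (operand is 0)
  (~r \/ r) = max(1, 0) = 1
  ~p: Gödel ¬ of 0 = 1 (operand is 0)
  (q -> ~p): 0 ≤ 1, so result = 1
  ((~r \/ r) -> (q -> ~p)): 1 ≤ 1, so result = 1
  ((~((~r /\ r) -> r) -> (q \/ ~r)) \/ ((~r \/ r) -> (q -> ~p))) = max(1, 1) = 1
All 27 assignments give value 1 — the formula is a G_3-tautology.

1.00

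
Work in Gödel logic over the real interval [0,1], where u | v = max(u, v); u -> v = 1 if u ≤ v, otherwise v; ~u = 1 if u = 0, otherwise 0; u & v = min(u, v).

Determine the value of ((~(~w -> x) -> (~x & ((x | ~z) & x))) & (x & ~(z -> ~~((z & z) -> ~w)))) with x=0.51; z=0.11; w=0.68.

~w: Gödel ¬ of 0.68 = 0 (operand ≠ 0)
(~w -> x): 0 ≤ 0.51, so result = 1
~(~w -> x): Gödel ¬ of 1 = 0 (operand ≠ 0)
~x: Gödel ¬ of 0.51 = 0 (operand ≠ 0)
~z: Gödel ¬ of 0.11 = 0 (operand ≠ 0)
(x | ~z) = max(0.51, 0) = 0.51
((x | ~z) & x) = min(0.51, 0.51) = 0.51
(~x & ((x | ~z) & x)) = min(0, 0.51) = 0
(~(~w -> x) -> (~x & ((x | ~z) & x))): 0 ≤ 0, so result = 1
(z & z) = min(0.11, 0.11) = 0.11
~w: Gödel ¬ of 0.68 = 0 (operand ≠ 0)
((z & z) -> ~w): 0.11 > 0, so result = 0
~((z & z) -> ~w): Gödel ¬ of 0 = 1 (operand is 0)
~~((z & z) -> ~w): Gödel ¬ of 1 = 0 (operand ≠ 0)
(z -> ~~((z & z) -> ~w)): 0.11 > 0, so result = 0
~(z -> ~~((z & z) -> ~w)): Gödel ¬ of 0 = 1 (operand is 0)
(x & ~(z -> ~~((z & z) -> ~w))) = min(0.51, 1) = 0.51
((~(~w -> x) -> (~x & ((x | ~z) & x))) & (x & ~(z -> ~~((z & z) -> ~w)))) = min(1, 0.51) = 0.51

0.51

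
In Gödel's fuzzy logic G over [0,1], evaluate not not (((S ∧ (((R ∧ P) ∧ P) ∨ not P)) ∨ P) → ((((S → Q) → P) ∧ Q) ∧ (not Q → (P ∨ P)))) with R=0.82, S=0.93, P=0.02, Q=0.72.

1.00

(R ∧ P) = min(0.82, 0.02) = 0.02
((R ∧ P) ∧ P) = min(0.02, 0.02) = 0.02
not P: Gödel ¬ of 0.02 = 0 (operand ≠ 0)
(((R ∧ P) ∧ P) ∨ not P) = max(0.02, 0) = 0.02
(S ∧ (((R ∧ P) ∧ P) ∨ not P)) = min(0.93, 0.02) = 0.02
((S ∧ (((R ∧ P) ∧ P) ∨ not P)) ∨ P) = max(0.02, 0.02) = 0.02
(S → Q): 0.93 > 0.72, so result = 0.72
((S → Q) → P): 0.72 > 0.02, so result = 0.02
(((S → Q) → P) ∧ Q) = min(0.02, 0.72) = 0.02
not Q: Gödel ¬ of 0.72 = 0 (operand ≠ 0)
(P ∨ P) = max(0.02, 0.02) = 0.02
(not Q → (P ∨ P)): 0 ≤ 0.02, so result = 1
((((S → Q) → P) ∧ Q) ∧ (not Q → (P ∨ P))) = min(0.02, 1) = 0.02
(((S ∧ (((R ∧ P) ∧ P) ∨ not P)) ∨ P) → ((((S → Q) → P) ∧ Q) ∧ (not Q → (P ∨ P)))): 0.02 ≤ 0.02, so result = 1
not (((S ∧ (((R ∧ P) ∧ P) ∨ not P)) ∨ P) → ((((S → Q) → P) ∧ Q) ∧ (not Q → (P ∨ P)))): Gödel ¬ of 1 = 0 (operand ≠ 0)
not not (((S ∧ (((R ∧ P) ∧ P) ∨ not P)) ∨ P) → ((((S → Q) → P) ∧ Q) ∧ (not Q → (P ∨ P)))): Gödel ¬ of 0 = 1 (operand is 0)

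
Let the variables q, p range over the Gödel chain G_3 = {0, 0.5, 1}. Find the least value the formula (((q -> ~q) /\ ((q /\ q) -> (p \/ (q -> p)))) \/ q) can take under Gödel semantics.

0.50

The minimum is attained at q = 0.5, p = 0:
  ~q: Gödel ¬ of 0.5 = 0 (operand ≠ 0)
  (q -> ~q): 0.5 > 0, so result = 0
  (q /\ q) = min(0.5, 0.5) = 0.5
  (q -> p): 0.5 > 0, so result = 0
  (p \/ (q -> p)) = max(0, 0) = 0
  ((q /\ q) -> (p \/ (q -> p))): 0.5 > 0, so result = 0
  ((q -> ~q) /\ ((q /\ q) -> (p \/ (q -> p)))) = min(0, 0) = 0
  (((q -> ~q) /\ ((q /\ q) -> (p \/ (q -> p)))) \/ q) = max(0, 0.5) = 0.5
Checking all 9 assignments confirms none give a value below 0.50.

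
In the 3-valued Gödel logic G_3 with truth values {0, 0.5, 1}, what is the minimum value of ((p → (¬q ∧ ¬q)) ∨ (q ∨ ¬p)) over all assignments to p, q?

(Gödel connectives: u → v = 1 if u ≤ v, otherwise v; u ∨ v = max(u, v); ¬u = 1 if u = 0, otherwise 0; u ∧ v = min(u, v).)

The minimum is attained at p = 0.5, q = 0.5:
  ¬q: Gödel ¬ of 0.5 = 0 (operand ≠ 0)
  ¬q: Gödel ¬ of 0.5 = 0 (operand ≠ 0)
  (¬q ∧ ¬q) = min(0, 0) = 0
  (p → (¬q ∧ ¬q)): 0.5 > 0, so result = 0
  ¬p: Gödel ¬ of 0.5 = 0 (operand ≠ 0)
  (q ∨ ¬p) = max(0.5, 0) = 0.5
  ((p → (¬q ∧ ¬q)) ∨ (q ∨ ¬p)) = max(0, 0.5) = 0.5
Checking all 9 assignments confirms none give a value below 0.50.

0.50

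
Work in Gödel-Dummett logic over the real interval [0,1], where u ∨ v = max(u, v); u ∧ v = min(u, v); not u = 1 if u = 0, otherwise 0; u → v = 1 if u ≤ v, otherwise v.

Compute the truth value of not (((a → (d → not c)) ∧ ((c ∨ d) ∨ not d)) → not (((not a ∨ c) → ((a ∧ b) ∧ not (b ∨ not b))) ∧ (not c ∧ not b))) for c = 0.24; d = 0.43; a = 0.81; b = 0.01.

0.00

not c: Gödel ¬ of 0.24 = 0 (operand ≠ 0)
(d → not c): 0.43 > 0, so result = 0
(a → (d → not c)): 0.81 > 0, so result = 0
(c ∨ d) = max(0.24, 0.43) = 0.43
not d: Gödel ¬ of 0.43 = 0 (operand ≠ 0)
((c ∨ d) ∨ not d) = max(0.43, 0) = 0.43
((a → (d → not c)) ∧ ((c ∨ d) ∨ not d)) = min(0, 0.43) = 0
not a: Gödel ¬ of 0.81 = 0 (operand ≠ 0)
(not a ∨ c) = max(0, 0.24) = 0.24
(a ∧ b) = min(0.81, 0.01) = 0.01
not b: Gödel ¬ of 0.01 = 0 (operand ≠ 0)
(b ∨ not b) = max(0.01, 0) = 0.01
not (b ∨ not b): Gödel ¬ of 0.01 = 0 (operand ≠ 0)
((a ∧ b) ∧ not (b ∨ not b)) = min(0.01, 0) = 0
((not a ∨ c) → ((a ∧ b) ∧ not (b ∨ not b))): 0.24 > 0, so result = 0
not c: Gödel ¬ of 0.24 = 0 (operand ≠ 0)
not b: Gödel ¬ of 0.01 = 0 (operand ≠ 0)
(not c ∧ not b) = min(0, 0) = 0
(((not a ∨ c) → ((a ∧ b) ∧ not (b ∨ not b))) ∧ (not c ∧ not b)) = min(0, 0) = 0
not (((not a ∨ c) → ((a ∧ b) ∧ not (b ∨ not b))) ∧ (not c ∧ not b)): Gödel ¬ of 0 = 1 (operand is 0)
(((a → (d → not c)) ∧ ((c ∨ d) ∨ not d)) → not (((not a ∨ c) → ((a ∧ b) ∧ not (b ∨ not b))) ∧ (not c ∧ not b))): 0 ≤ 1, so result = 1
not (((a → (d → not c)) ∧ ((c ∨ d) ∨ not d)) → not (((not a ∨ c) → ((a ∧ b) ∧ not (b ∨ not b))) ∧ (not c ∧ not b))): Gödel ¬ of 1 = 0 (operand ≠ 0)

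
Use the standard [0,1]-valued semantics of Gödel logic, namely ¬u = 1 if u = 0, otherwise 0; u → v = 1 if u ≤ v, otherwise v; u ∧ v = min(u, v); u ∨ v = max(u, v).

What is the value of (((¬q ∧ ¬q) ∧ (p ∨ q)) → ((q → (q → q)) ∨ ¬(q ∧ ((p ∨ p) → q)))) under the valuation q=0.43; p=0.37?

¬q: Gödel ¬ of 0.43 = 0 (operand ≠ 0)
¬q: Gödel ¬ of 0.43 = 0 (operand ≠ 0)
(¬q ∧ ¬q) = min(0, 0) = 0
(p ∨ q) = max(0.37, 0.43) = 0.43
((¬q ∧ ¬q) ∧ (p ∨ q)) = min(0, 0.43) = 0
(q → q): 0.43 ≤ 0.43, so result = 1
(q → (q → q)): 0.43 ≤ 1, so result = 1
(p ∨ p) = max(0.37, 0.37) = 0.37
((p ∨ p) → q): 0.37 ≤ 0.43, so result = 1
(q ∧ ((p ∨ p) → q)) = min(0.43, 1) = 0.43
¬(q ∧ ((p ∨ p) → q)): Gödel ¬ of 0.43 = 0 (operand ≠ 0)
((q → (q → q)) ∨ ¬(q ∧ ((p ∨ p) → q))) = max(1, 0) = 1
(((¬q ∧ ¬q) ∧ (p ∨ q)) → ((q → (q → q)) ∨ ¬(q ∧ ((p ∨ p) → q)))): 0 ≤ 1, so result = 1

1.00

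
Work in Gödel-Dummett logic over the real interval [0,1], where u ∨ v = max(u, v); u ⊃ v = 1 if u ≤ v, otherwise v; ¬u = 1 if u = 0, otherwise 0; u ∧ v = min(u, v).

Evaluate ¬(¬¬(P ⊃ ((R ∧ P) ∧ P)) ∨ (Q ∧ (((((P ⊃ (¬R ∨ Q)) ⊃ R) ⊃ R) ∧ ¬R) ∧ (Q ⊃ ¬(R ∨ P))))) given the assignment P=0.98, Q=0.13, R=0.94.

0.00

(R ∧ P) = min(0.94, 0.98) = 0.94
((R ∧ P) ∧ P) = min(0.94, 0.98) = 0.94
(P ⊃ ((R ∧ P) ∧ P)): 0.98 > 0.94, so result = 0.94
¬(P ⊃ ((R ∧ P) ∧ P)): Gödel ¬ of 0.94 = 0 (operand ≠ 0)
¬¬(P ⊃ ((R ∧ P) ∧ P)): Gödel ¬ of 0 = 1 (operand is 0)
¬R: Gödel ¬ of 0.94 = 0 (operand ≠ 0)
(¬R ∨ Q) = max(0, 0.13) = 0.13
(P ⊃ (¬R ∨ Q)): 0.98 > 0.13, so result = 0.13
((P ⊃ (¬R ∨ Q)) ⊃ R): 0.13 ≤ 0.94, so result = 1
(((P ⊃ (¬R ∨ Q)) ⊃ R) ⊃ R): 1 > 0.94, so result = 0.94
¬R: Gödel ¬ of 0.94 = 0 (operand ≠ 0)
((((P ⊃ (¬R ∨ Q)) ⊃ R) ⊃ R) ∧ ¬R) = min(0.94, 0) = 0
(R ∨ P) = max(0.94, 0.98) = 0.98
¬(R ∨ P): Gödel ¬ of 0.98 = 0 (operand ≠ 0)
(Q ⊃ ¬(R ∨ P)): 0.13 > 0, so result = 0
(((((P ⊃ (¬R ∨ Q)) ⊃ R) ⊃ R) ∧ ¬R) ∧ (Q ⊃ ¬(R ∨ P))) = min(0, 0) = 0
(Q ∧ (((((P ⊃ (¬R ∨ Q)) ⊃ R) ⊃ R) ∧ ¬R) ∧ (Q ⊃ ¬(R ∨ P)))) = min(0.13, 0) = 0
(¬¬(P ⊃ ((R ∧ P) ∧ P)) ∨ (Q ∧ (((((P ⊃ (¬R ∨ Q)) ⊃ R) ⊃ R) ∧ ¬R) ∧ (Q ⊃ ¬(R ∨ P))))) = max(1, 0) = 1
¬(¬¬(P ⊃ ((R ∧ P) ∧ P)) ∨ (Q ∧ (((((P ⊃ (¬R ∨ Q)) ⊃ R) ⊃ R) ∧ ¬R) ∧ (Q ⊃ ¬(R ∨ P))))): Gödel ¬ of 1 = 0 (operand ≠ 0)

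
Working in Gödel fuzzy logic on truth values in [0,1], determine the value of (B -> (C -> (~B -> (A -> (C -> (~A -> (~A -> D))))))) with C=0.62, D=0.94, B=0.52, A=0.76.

1.00

~B: Gödel ¬ of 0.52 = 0 (operand ≠ 0)
~A: Gödel ¬ of 0.76 = 0 (operand ≠ 0)
~A: Gödel ¬ of 0.76 = 0 (operand ≠ 0)
(~A -> D): 0 ≤ 0.94, so result = 1
(~A -> (~A -> D)): 0 ≤ 1, so result = 1
(C -> (~A -> (~A -> D))): 0.62 ≤ 1, so result = 1
(A -> (C -> (~A -> (~A -> D)))): 0.76 ≤ 1, so result = 1
(~B -> (A -> (C -> (~A -> (~A -> D))))): 0 ≤ 1, so result = 1
(C -> (~B -> (A -> (C -> (~A -> (~A -> D)))))): 0.62 ≤ 1, so result = 1
(B -> (C -> (~B -> (A -> (C -> (~A -> (~A -> D))))))): 0.52 ≤ 1, so result = 1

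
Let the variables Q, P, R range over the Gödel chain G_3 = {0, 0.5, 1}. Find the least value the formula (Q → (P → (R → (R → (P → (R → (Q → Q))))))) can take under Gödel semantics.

Every assignment gives 1. For instance at Q = 0, P = 0, R = 0:
  (Q → Q): 0 ≤ 0, so result = 1
  (R → (Q → Q)): 0 ≤ 1, so result = 1
  (P → (R → (Q → Q))): 0 ≤ 1, so result = 1
  (R → (P → (R → (Q → Q)))): 0 ≤ 1, so result = 1
  (R → (R → (P → (R → (Q → Q))))): 0 ≤ 1, so result = 1
  (P → (R → (R → (P → (R → (Q → Q)))))): 0 ≤ 1, so result = 1
  (Q → (P → (R → (R → (P → (R → (Q → Q))))))): 0 ≤ 1, so result = 1
All 27 assignments give value 1 — the formula is a G_3-tautology.

1.00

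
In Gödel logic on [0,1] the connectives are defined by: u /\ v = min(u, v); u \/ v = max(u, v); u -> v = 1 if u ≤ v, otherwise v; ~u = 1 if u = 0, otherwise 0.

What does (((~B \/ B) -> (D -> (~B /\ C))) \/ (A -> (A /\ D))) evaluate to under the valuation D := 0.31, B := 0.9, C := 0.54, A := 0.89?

~B: Gödel ¬ of 0.9 = 0 (operand ≠ 0)
(~B \/ B) = max(0, 0.9) = 0.9
~B: Gödel ¬ of 0.9 = 0 (operand ≠ 0)
(~B /\ C) = min(0, 0.54) = 0
(D -> (~B /\ C)): 0.31 > 0, so result = 0
((~B \/ B) -> (D -> (~B /\ C))): 0.9 > 0, so result = 0
(A /\ D) = min(0.89, 0.31) = 0.31
(A -> (A /\ D)): 0.89 > 0.31, so result = 0.31
(((~B \/ B) -> (D -> (~B /\ C))) \/ (A -> (A /\ D))) = max(0, 0.31) = 0.31

0.31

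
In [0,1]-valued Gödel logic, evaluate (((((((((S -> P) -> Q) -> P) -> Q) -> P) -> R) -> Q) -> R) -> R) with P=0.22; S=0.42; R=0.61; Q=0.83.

(S -> P): 0.42 > 0.22, so result = 0.22
((S -> P) -> Q): 0.22 ≤ 0.83, so result = 1
(((S -> P) -> Q) -> P): 1 > 0.22, so result = 0.22
((((S -> P) -> Q) -> P) -> Q): 0.22 ≤ 0.83, so result = 1
(((((S -> P) -> Q) -> P) -> Q) -> P): 1 > 0.22, so result = 0.22
((((((S -> P) -> Q) -> P) -> Q) -> P) -> R): 0.22 ≤ 0.61, so result = 1
(((((((S -> P) -> Q) -> P) -> Q) -> P) -> R) -> Q): 1 > 0.83, so result = 0.83
((((((((S -> P) -> Q) -> P) -> Q) -> P) -> R) -> Q) -> R): 0.83 > 0.61, so result = 0.61
(((((((((S -> P) -> Q) -> P) -> Q) -> P) -> R) -> Q) -> R) -> R): 0.61 ≤ 0.61, so result = 1

1.00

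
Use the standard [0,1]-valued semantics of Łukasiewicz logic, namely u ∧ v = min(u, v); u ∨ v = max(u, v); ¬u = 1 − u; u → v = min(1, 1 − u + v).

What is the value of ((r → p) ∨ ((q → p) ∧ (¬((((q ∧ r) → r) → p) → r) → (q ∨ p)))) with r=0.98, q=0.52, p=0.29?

(r → p): min(1, 1 − 0.98 + 0.29) = 0.31
(q → p): min(1, 1 − 0.52 + 0.29) = 0.77
(q ∧ r) = min(0.52, 0.98) = 0.52
((q ∧ r) → r): min(1, 1 − 0.52 + 0.98) = 1
(((q ∧ r) → r) → p): min(1, 1 − 1 + 0.29) = 0.29
((((q ∧ r) → r) → p) → r): min(1, 1 − 0.29 + 0.98) = 1
¬((((q ∧ r) → r) → p) → r): Łukasiewicz ¬ gives 1 − 1 = 0
(q ∨ p) = max(0.52, 0.29) = 0.52
(¬((((q ∧ r) → r) → p) → r) → (q ∨ p)): min(1, 1 − 0 + 0.52) = 1
((q → p) ∧ (¬((((q ∧ r) → r) → p) → r) → (q ∨ p))) = min(0.77, 1) = 0.77
((r → p) ∨ ((q → p) ∧ (¬((((q ∧ r) → r) → p) → r) → (q ∨ p)))) = max(0.31, 0.77) = 0.77

0.77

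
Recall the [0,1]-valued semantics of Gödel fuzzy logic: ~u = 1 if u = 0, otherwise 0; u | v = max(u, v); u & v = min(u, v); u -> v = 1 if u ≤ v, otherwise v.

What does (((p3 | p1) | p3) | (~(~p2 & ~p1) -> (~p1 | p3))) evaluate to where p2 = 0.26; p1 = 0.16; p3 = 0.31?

(p3 | p1) = max(0.31, 0.16) = 0.31
((p3 | p1) | p3) = max(0.31, 0.31) = 0.31
~p2: Gödel ¬ of 0.26 = 0 (operand ≠ 0)
~p1: Gödel ¬ of 0.16 = 0 (operand ≠ 0)
(~p2 & ~p1) = min(0, 0) = 0
~(~p2 & ~p1): Gödel ¬ of 0 = 1 (operand is 0)
~p1: Gödel ¬ of 0.16 = 0 (operand ≠ 0)
(~p1 | p3) = max(0, 0.31) = 0.31
(~(~p2 & ~p1) -> (~p1 | p3)): 1 > 0.31, so result = 0.31
(((p3 | p1) | p3) | (~(~p2 & ~p1) -> (~p1 | p3))) = max(0.31, 0.31) = 0.31

0.31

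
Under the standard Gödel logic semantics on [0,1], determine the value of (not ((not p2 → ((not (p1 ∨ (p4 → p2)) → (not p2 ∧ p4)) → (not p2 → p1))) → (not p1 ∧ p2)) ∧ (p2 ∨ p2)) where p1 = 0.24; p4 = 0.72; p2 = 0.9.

0.90

not p2: Gödel ¬ of 0.9 = 0 (operand ≠ 0)
(p4 → p2): 0.72 ≤ 0.9, so result = 1
(p1 ∨ (p4 → p2)) = max(0.24, 1) = 1
not (p1 ∨ (p4 → p2)): Gödel ¬ of 1 = 0 (operand ≠ 0)
not p2: Gödel ¬ of 0.9 = 0 (operand ≠ 0)
(not p2 ∧ p4) = min(0, 0.72) = 0
(not (p1 ∨ (p4 → p2)) → (not p2 ∧ p4)): 0 ≤ 0, so result = 1
not p2: Gödel ¬ of 0.9 = 0 (operand ≠ 0)
(not p2 → p1): 0 ≤ 0.24, so result = 1
((not (p1 ∨ (p4 → p2)) → (not p2 ∧ p4)) → (not p2 → p1)): 1 ≤ 1, so result = 1
(not p2 → ((not (p1 ∨ (p4 → p2)) → (not p2 ∧ p4)) → (not p2 → p1))): 0 ≤ 1, so result = 1
not p1: Gödel ¬ of 0.24 = 0 (operand ≠ 0)
(not p1 ∧ p2) = min(0, 0.9) = 0
((not p2 → ((not (p1 ∨ (p4 → p2)) → (not p2 ∧ p4)) → (not p2 → p1))) → (not p1 ∧ p2)): 1 > 0, so result = 0
not ((not p2 → ((not (p1 ∨ (p4 → p2)) → (not p2 ∧ p4)) → (not p2 → p1))) → (not p1 ∧ p2)): Gödel ¬ of 0 = 1 (operand is 0)
(p2 ∨ p2) = max(0.9, 0.9) = 0.9
(not ((not p2 → ((not (p1 ∨ (p4 → p2)) → (not p2 ∧ p4)) → (not p2 → p1))) → (not p1 ∧ p2)) ∧ (p2 ∨ p2)) = min(1, 0.9) = 0.9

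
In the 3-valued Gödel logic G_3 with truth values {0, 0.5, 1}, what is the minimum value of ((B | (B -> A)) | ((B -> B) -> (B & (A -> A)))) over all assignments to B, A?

0.50

The minimum is attained at B = 0.5, A = 0:
  (B -> A): 0.5 > 0, so result = 0
  (B | (B -> A)) = max(0.5, 0) = 0.5
  (B -> B): 0.5 ≤ 0.5, so result = 1
  (A -> A): 0 ≤ 0, so result = 1
  (B & (A -> A)) = min(0.5, 1) = 0.5
  ((B -> B) -> (B & (A -> A))): 1 > 0.5, so result = 0.5
  ((B | (B -> A)) | ((B -> B) -> (B & (A -> A)))) = max(0.5, 0.5) = 0.5
Checking all 9 assignments confirms none give a value below 0.50.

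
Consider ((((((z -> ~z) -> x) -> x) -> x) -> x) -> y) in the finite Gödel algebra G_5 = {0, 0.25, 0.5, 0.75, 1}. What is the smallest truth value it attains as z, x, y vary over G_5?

0.00

The minimum is attained at z = 0, x = 0, y = 0:
  ~z: Gödel ¬ of 0 = 1 (operand is 0)
  (z -> ~z): 0 ≤ 1, so result = 1
  ((z -> ~z) -> x): 1 > 0, so result = 0
  (((z -> ~z) -> x) -> x): 0 ≤ 0, so result = 1
  ((((z -> ~z) -> x) -> x) -> x): 1 > 0, so result = 0
  (((((z -> ~z) -> x) -> x) -> x) -> x): 0 ≤ 0, so result = 1
  ((((((z -> ~z) -> x) -> x) -> x) -> x) -> y): 1 > 0, so result = 0
Checking all 125 assignments confirms none give a value below 0.00.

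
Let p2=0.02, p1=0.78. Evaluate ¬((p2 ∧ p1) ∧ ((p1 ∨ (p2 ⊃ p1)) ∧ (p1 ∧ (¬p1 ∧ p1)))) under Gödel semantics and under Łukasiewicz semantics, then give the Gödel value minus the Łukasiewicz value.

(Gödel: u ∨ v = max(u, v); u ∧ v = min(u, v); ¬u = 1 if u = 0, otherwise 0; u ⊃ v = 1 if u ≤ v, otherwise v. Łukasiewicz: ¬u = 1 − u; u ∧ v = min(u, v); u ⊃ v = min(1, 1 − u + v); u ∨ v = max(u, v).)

0.02

Gödel evaluation:
  (p2 ∧ p1) = min(0.02, 0.78) = 0.02
  (p2 ⊃ p1): 0.02 ≤ 0.78, so result = 1
  (p1 ∨ (p2 ⊃ p1)) = max(0.78, 1) = 1
  ¬p1: Gödel ¬ of 0.78 = 0 (operand ≠ 0)
  (¬p1 ∧ p1) = min(0, 0.78) = 0
  (p1 ∧ (¬p1 ∧ p1)) = min(0.78, 0) = 0
  ((p1 ∨ (p2 ⊃ p1)) ∧ (p1 ∧ (¬p1 ∧ p1))) = min(1, 0) = 0
  ((p2 ∧ p1) ∧ ((p1 ∨ (p2 ⊃ p1)) ∧ (p1 ∧ (¬p1 ∧ p1)))) = min(0.02, 0) = 0
  ¬((p2 ∧ p1) ∧ ((p1 ∨ (p2 ⊃ p1)) ∧ (p1 ∧ (¬p1 ∧ p1)))): Gödel ¬ of 0 = 1 (operand is 0)
  Gödel value = 1
Łukasiewicz evaluation:
  (p2 ∧ p1) = min(0.02, 0.78) = 0.02
  (p2 ⊃ p1): min(1, 1 − 0.02 + 0.78) = 1
  (p1 ∨ (p2 ⊃ p1)) = max(0.78, 1) = 1
  ¬p1: Łukasiewicz ¬ gives 1 − 0.78 = 0.22
  (¬p1 ∧ p1) = min(0.22, 0.78) = 0.22
  (p1 ∧ (¬p1 ∧ p1)) = min(0.78, 0.22) = 0.22
  ((p1 ∨ (p2 ⊃ p1)) ∧ (p1 ∧ (¬p1 ∧ p1))) = min(1, 0.22) = 0.22
  ((p2 ∧ p1) ∧ ((p1 ∨ (p2 ⊃ p1)) ∧ (p1 ∧ (¬p1 ∧ p1)))) = min(0.02, 0.22) = 0.02
  ¬((p2 ∧ p1) ∧ ((p1 ∨ (p2 ⊃ p1)) ∧ (p1 ∧ (¬p1 ∧ p1)))): Łukasiewicz ¬ gives 1 − 0.02 = 0.98
  Łukasiewicz value = 0.98
Difference: 1 − 0.98 = 0.02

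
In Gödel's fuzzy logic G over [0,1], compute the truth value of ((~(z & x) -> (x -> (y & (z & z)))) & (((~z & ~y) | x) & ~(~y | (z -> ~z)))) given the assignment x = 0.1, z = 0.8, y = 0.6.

(z & x) = min(0.8, 0.1) = 0.1
~(z & x): Gödel ¬ of 0.1 = 0 (operand ≠ 0)
(z & z) = min(0.8, 0.8) = 0.8
(y & (z & z)) = min(0.6, 0.8) = 0.6
(x -> (y & (z & z))): 0.1 ≤ 0.6, so result = 1
(~(z & x) -> (x -> (y & (z & z)))): 0 ≤ 1, so result = 1
~z: Gödel ¬ of 0.8 = 0 (operand ≠ 0)
~y: Gödel ¬ of 0.6 = 0 (operand ≠ 0)
(~z & ~y) = min(0, 0) = 0
((~z & ~y) | x) = max(0, 0.1) = 0.1
~y: Gödel ¬ of 0.6 = 0 (operand ≠ 0)
~z: Gödel ¬ of 0.8 = 0 (operand ≠ 0)
(z -> ~z): 0.8 > 0, so result = 0
(~y | (z -> ~z)) = max(0, 0) = 0
~(~y | (z -> ~z)): Gödel ¬ of 0 = 1 (operand is 0)
(((~z & ~y) | x) & ~(~y | (z -> ~z))) = min(0.1, 1) = 0.1
((~(z & x) -> (x -> (y & (z & z)))) & (((~z & ~y) | x) & ~(~y | (z -> ~z)))) = min(1, 0.1) = 0.1

0.10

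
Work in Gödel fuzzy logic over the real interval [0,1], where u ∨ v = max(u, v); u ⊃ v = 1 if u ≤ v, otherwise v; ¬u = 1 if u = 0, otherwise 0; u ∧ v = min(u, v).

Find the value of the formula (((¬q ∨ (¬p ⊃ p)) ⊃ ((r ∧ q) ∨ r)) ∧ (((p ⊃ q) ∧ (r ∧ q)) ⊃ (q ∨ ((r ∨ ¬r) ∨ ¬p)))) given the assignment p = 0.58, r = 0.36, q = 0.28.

0.36

¬q: Gödel ¬ of 0.28 = 0 (operand ≠ 0)
¬p: Gödel ¬ of 0.58 = 0 (operand ≠ 0)
(¬p ⊃ p): 0 ≤ 0.58, so result = 1
(¬q ∨ (¬p ⊃ p)) = max(0, 1) = 1
(r ∧ q) = min(0.36, 0.28) = 0.28
((r ∧ q) ∨ r) = max(0.28, 0.36) = 0.36
((¬q ∨ (¬p ⊃ p)) ⊃ ((r ∧ q) ∨ r)): 1 > 0.36, so result = 0.36
(p ⊃ q): 0.58 > 0.28, so result = 0.28
(r ∧ q) = min(0.36, 0.28) = 0.28
((p ⊃ q) ∧ (r ∧ q)) = min(0.28, 0.28) = 0.28
¬r: Gödel ¬ of 0.36 = 0 (operand ≠ 0)
(r ∨ ¬r) = max(0.36, 0) = 0.36
¬p: Gödel ¬ of 0.58 = 0 (operand ≠ 0)
((r ∨ ¬r) ∨ ¬p) = max(0.36, 0) = 0.36
(q ∨ ((r ∨ ¬r) ∨ ¬p)) = max(0.28, 0.36) = 0.36
(((p ⊃ q) ∧ (r ∧ q)) ⊃ (q ∨ ((r ∨ ¬r) ∨ ¬p))): 0.28 ≤ 0.36, so result = 1
(((¬q ∨ (¬p ⊃ p)) ⊃ ((r ∧ q) ∨ r)) ∧ (((p ⊃ q) ∧ (r ∧ q)) ⊃ (q ∨ ((r ∨ ¬r) ∨ ¬p)))) = min(0.36, 1) = 0.36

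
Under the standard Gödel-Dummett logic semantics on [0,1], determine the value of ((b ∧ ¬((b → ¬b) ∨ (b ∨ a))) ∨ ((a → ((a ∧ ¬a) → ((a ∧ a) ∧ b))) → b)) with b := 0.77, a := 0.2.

0.77

¬b: Gödel ¬ of 0.77 = 0 (operand ≠ 0)
(b → ¬b): 0.77 > 0, so result = 0
(b ∨ a) = max(0.77, 0.2) = 0.77
((b → ¬b) ∨ (b ∨ a)) = max(0, 0.77) = 0.77
¬((b → ¬b) ∨ (b ∨ a)): Gödel ¬ of 0.77 = 0 (operand ≠ 0)
(b ∧ ¬((b → ¬b) ∨ (b ∨ a))) = min(0.77, 0) = 0
¬a: Gödel ¬ of 0.2 = 0 (operand ≠ 0)
(a ∧ ¬a) = min(0.2, 0) = 0
(a ∧ a) = min(0.2, 0.2) = 0.2
((a ∧ a) ∧ b) = min(0.2, 0.77) = 0.2
((a ∧ ¬a) → ((a ∧ a) ∧ b)): 0 ≤ 0.2, so result = 1
(a → ((a ∧ ¬a) → ((a ∧ a) ∧ b))): 0.2 ≤ 1, so result = 1
((a → ((a ∧ ¬a) → ((a ∧ a) ∧ b))) → b): 1 > 0.77, so result = 0.77
((b ∧ ¬((b → ¬b) ∨ (b ∨ a))) ∨ ((a → ((a ∧ ¬a) → ((a ∧ a) ∧ b))) → b)) = max(0, 0.77) = 0.77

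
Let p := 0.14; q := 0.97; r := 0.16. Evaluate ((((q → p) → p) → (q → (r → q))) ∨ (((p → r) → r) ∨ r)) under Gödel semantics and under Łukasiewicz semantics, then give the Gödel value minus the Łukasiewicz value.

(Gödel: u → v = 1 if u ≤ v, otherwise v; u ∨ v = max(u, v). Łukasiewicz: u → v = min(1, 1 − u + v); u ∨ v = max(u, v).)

0.00

Gödel evaluation:
  (q → p): 0.97 > 0.14, so result = 0.14
  ((q → p) → p): 0.14 ≤ 0.14, so result = 1
  (r → q): 0.16 ≤ 0.97, so result = 1
  (q → (r → q)): 0.97 ≤ 1, so result = 1
  (((q → p) → p) → (q → (r → q))): 1 ≤ 1, so result = 1
  (p → r): 0.14 ≤ 0.16, so result = 1
  ((p → r) → r): 1 > 0.16, so result = 0.16
  (((p → r) → r) ∨ r) = max(0.16, 0.16) = 0.16
  ((((q → p) → p) → (q → (r → q))) ∨ (((p → r) → r) ∨ r)) = max(1, 0.16) = 1
  Gödel value = 1
Łukasiewicz evaluation:
  (q → p): min(1, 1 − 0.97 + 0.14) = 0.17
  ((q → p) → p): min(1, 1 − 0.17 + 0.14) = 0.97
  (r → q): min(1, 1 − 0.16 + 0.97) = 1
  (q → (r → q)): min(1, 1 − 0.97 + 1) = 1
  (((q → p) → p) → (q → (r → q))): min(1, 1 − 0.97 + 1) = 1
  (p → r): min(1, 1 − 0.14 + 0.16) = 1
  ((p → r) → r): min(1, 1 − 1 + 0.16) = 0.16
  (((p → r) → r) ∨ r) = max(0.16, 0.16) = 0.16
  ((((q → p) → p) → (q → (r → q))) ∨ (((p → r) → r) ∨ r)) = max(1, 0.16) = 1
  Łukasiewicz value = 1
Difference: 1 − 1 = 0.00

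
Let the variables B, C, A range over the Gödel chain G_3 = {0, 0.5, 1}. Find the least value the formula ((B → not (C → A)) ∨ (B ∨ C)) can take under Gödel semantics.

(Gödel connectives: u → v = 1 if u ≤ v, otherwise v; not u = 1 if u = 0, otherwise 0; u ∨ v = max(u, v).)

The minimum is attained at B = 0.5, C = 0, A = 0:
  (C → A): 0 ≤ 0, so result = 1
  not (C → A): Gödel ¬ of 1 = 0 (operand ≠ 0)
  (B → not (C → A)): 0.5 > 0, so result = 0
  (B ∨ C) = max(0.5, 0) = 0.5
  ((B → not (C → A)) ∨ (B ∨ C)) = max(0, 0.5) = 0.5
Checking all 27 assignments confirms none give a value below 0.50.

0.50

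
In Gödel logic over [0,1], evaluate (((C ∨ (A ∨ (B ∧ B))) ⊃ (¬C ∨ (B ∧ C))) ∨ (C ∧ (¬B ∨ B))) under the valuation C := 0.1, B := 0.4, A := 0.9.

0.10

(B ∧ B) = min(0.4, 0.4) = 0.4
(A ∨ (B ∧ B)) = max(0.9, 0.4) = 0.9
(C ∨ (A ∨ (B ∧ B))) = max(0.1, 0.9) = 0.9
¬C: Gödel ¬ of 0.1 = 0 (operand ≠ 0)
(B ∧ C) = min(0.4, 0.1) = 0.1
(¬C ∨ (B ∧ C)) = max(0, 0.1) = 0.1
((C ∨ (A ∨ (B ∧ B))) ⊃ (¬C ∨ (B ∧ C))): 0.9 > 0.1, so result = 0.1
¬B: Gödel ¬ of 0.4 = 0 (operand ≠ 0)
(¬B ∨ B) = max(0, 0.4) = 0.4
(C ∧ (¬B ∨ B)) = min(0.1, 0.4) = 0.1
(((C ∨ (A ∨ (B ∧ B))) ⊃ (¬C ∨ (B ∧ C))) ∨ (C ∧ (¬B ∨ B))) = max(0.1, 0.1) = 0.1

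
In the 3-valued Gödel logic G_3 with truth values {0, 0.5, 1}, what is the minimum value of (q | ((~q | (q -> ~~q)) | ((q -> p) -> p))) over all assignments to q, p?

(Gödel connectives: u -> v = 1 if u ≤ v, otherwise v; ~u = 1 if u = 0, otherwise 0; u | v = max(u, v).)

Every assignment gives 1. For instance at q = 0, p = 0:
  ~q: Gödel ¬ of 0 = 1 (operand is 0)
  ~q: Gödel ¬ of 0 = 1 (operand is 0)
  ~~q: Gödel ¬ of 1 = 0 (operand ≠ 0)
  (q -> ~~q): 0 ≤ 0, so result = 1
  (~q | (q -> ~~q)) = max(1, 1) = 1
  (q -> p): 0 ≤ 0, so result = 1
  ((q -> p) -> p): 1 > 0, so result = 0
  ((~q | (q -> ~~q)) | ((q -> p) -> p)) = max(1, 0) = 1
  (q | ((~q | (q -> ~~q)) | ((q -> p) -> p))) = max(0, 1) = 1
All 9 assignments give value 1 — the formula is a G_3-tautology.

1.00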